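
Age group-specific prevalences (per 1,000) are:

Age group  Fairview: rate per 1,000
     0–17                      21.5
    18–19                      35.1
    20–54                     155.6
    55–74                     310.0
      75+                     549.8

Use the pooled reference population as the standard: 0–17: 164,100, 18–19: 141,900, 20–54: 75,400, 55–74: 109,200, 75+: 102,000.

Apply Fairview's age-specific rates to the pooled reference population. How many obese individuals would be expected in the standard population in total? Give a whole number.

Expected obese individuals = Σ (standard pop × age-specific rate ÷ 1,000)
= 164,100×21.5/1,000 + 141,900×35.1/1,000 + 75,400×155.6/1,000 + 109,200×310.0/1,000 + 102,000×549.8/1,000
= 3528.15 + 4980.69 + 11732.24 + 33852.00 + 56079.60 = 110172.68.

110173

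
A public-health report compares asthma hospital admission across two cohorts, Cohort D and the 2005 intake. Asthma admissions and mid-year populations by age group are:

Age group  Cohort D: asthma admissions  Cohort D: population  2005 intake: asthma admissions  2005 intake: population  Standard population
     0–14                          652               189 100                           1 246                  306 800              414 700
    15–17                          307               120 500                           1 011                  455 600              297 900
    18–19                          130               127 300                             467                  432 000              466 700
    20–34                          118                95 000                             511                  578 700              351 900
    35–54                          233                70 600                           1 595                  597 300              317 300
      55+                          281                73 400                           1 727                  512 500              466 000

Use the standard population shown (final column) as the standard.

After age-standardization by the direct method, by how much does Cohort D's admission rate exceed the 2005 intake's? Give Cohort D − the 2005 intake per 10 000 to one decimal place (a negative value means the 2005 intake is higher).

Age-specific rates per 10 000 for Cohort D: 34.48, 25.48, 10.21, 12.42, 33.00, 38.28.
For the 2005 intake: 40.61, 22.19, 10.81, 8.83, 26.70, 33.70.
Standard total = 2 314 500; weights = 0.1792, 0.1287, 0.2016, 0.1520, 0.1371, 0.2013.
Cohort D: 0.1792×34.48 + 0.1287×25.48 + 0.2016×10.21 + 0.1520×12.42 + 0.1371×33.00 + 0.2013×38.28 = 25.6370 per 10 000.
The 2005 intake: 0.1792×40.61 + 0.1287×22.19 + 0.2016×10.81 + 0.1520×8.83 + 0.1371×26.70 + 0.2013×33.70 = 24.1008 per 10 000.
Difference = 25.6370 − 24.1008 = 1.5363.

1.5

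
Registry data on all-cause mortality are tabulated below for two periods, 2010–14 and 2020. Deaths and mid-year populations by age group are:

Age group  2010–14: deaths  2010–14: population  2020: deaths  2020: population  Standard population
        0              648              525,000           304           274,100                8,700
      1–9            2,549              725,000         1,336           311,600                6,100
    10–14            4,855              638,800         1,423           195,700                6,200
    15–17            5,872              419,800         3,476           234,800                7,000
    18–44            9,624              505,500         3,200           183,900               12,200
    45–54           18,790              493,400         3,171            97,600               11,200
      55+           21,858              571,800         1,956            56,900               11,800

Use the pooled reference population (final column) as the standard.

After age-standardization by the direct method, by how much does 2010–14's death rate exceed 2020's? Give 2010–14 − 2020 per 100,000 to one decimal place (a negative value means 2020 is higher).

191.1

Age-specific rates per 100,000 for 2010–14: 123.43, 351.59, 760.02, 1398.76, 1903.86, 3808.27, 3822.67.
For 2020: 110.91, 428.75, 727.13, 1480.41, 1740.08, 3248.98, 3437.61.
Standard total = 63,200; weights = 0.1377, 0.0965, 0.0981, 0.1108, 0.1930, 0.1772, 0.1867.
2010–14: 0.1377×123.43 + 0.0965×351.59 + 0.0981×760.02 + 0.1108×1398.76 + 0.1930×1903.86 + 0.1772×3808.27 + 0.1867×3822.67 = 2036.5360 per 100,000.
2020: 0.1377×110.91 + 0.0965×428.75 + 0.0981×727.13 + 0.1108×1480.41 + 0.1930×1740.08 + 0.1772×3248.98 + 0.1867×3437.61 = 1845.4533 per 100,000.
Difference = 2036.5360 − 1845.4533 = 191.0828.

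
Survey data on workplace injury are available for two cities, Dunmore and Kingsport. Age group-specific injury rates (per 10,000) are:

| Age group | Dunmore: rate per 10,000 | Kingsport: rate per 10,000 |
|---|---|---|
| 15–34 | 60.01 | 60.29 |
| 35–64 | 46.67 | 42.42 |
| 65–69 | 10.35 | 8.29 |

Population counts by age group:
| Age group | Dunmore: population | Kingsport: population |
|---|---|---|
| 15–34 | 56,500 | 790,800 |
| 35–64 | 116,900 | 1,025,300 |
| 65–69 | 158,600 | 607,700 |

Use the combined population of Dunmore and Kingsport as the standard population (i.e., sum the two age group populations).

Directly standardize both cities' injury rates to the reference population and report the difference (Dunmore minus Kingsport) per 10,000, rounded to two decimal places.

Combined standard total = 2,755,800; weights = 0.3075, 0.4145, 0.2781.
Dunmore: 0.3075×60.01 + 0.4145×46.67 + 0.2781×10.35 = 40.6721 per 10,000.
Kingsport: 0.3075×60.29 + 0.4145×42.42 + 0.2781×8.29 = 38.4239 per 10,000.
Difference = 40.6721 − 38.4239 = 2.2482.

2.25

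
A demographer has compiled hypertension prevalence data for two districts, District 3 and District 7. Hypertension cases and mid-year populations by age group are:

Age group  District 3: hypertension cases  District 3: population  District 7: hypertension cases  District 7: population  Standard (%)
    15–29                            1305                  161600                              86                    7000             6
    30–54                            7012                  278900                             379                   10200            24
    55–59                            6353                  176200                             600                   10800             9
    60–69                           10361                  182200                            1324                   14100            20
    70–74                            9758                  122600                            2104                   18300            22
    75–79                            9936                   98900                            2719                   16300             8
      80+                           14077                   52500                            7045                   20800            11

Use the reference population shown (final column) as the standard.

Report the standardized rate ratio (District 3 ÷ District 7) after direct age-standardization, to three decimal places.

Age-specific rates per 1000 for District 3: 8.075, 25.142, 36.056, 56.866, 79.592, 100.465, 268.133.
For District 7: 12.286, 37.157, 55.556, 93.901, 114.973, 166.810, 338.702.
Standard weights: 0.06, 0.24, 0.09, 0.20, 0.22, 0.08, 0.11.
District 3: 0.0600×8.075 + 0.2400×25.142 + 0.0900×36.056 + 0.2000×56.866 + 0.2200×79.592 + 0.0800×100.465 + 0.1100×268.133 = 76.1789 per 1000.
District 7: 0.0600×12.286 + 0.2400×37.157 + 0.0900×55.556 + 0.2000×93.901 + 0.2200×114.973 + 0.0800×166.810 + 0.1100×338.702 = 109.3309 per 1000.
Ratio = 76.1789 ÷ 109.3309 = 0.69677.

0.697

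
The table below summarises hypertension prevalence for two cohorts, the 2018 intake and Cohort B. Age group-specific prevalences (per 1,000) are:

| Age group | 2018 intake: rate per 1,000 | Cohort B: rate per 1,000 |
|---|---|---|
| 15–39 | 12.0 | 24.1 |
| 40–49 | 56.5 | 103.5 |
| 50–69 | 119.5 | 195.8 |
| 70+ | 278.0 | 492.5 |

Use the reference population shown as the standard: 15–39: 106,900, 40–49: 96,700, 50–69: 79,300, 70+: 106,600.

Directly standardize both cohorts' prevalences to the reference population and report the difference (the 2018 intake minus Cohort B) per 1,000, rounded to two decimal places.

-89.23

Standard total = 389,500; weights = 0.2745, 0.2483, 0.2036, 0.2737.
The 2018 intake: 0.2745×12.0 + 0.2483×56.5 + 0.2036×119.5 + 0.2737×278.0 = 117.7343 per 1,000.
Cohort B: 0.2745×24.1 + 0.2483×103.5 + 0.2036×195.8 + 0.2737×492.5 = 206.9632 per 1,000.
Difference = 117.7343 − 206.9632 = -89.2290.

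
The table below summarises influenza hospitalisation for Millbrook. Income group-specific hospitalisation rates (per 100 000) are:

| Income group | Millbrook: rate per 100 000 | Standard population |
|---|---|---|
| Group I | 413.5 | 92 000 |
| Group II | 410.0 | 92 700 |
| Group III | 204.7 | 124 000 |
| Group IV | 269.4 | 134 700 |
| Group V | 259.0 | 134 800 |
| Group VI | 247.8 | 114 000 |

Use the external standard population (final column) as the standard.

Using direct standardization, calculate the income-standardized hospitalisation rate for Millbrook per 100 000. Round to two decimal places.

290.21

Standard total = 692 200; weights = 0.1329, 0.1339, 0.1791, 0.1946, 0.1947, 0.1647.
Standardized rate: 0.1329×413.5 + 0.1339×410.0 + 0.1791×204.7 + 0.1946×269.4 + 0.1947×259.0 + 0.1647×247.8 = 290.2086 per 100 000.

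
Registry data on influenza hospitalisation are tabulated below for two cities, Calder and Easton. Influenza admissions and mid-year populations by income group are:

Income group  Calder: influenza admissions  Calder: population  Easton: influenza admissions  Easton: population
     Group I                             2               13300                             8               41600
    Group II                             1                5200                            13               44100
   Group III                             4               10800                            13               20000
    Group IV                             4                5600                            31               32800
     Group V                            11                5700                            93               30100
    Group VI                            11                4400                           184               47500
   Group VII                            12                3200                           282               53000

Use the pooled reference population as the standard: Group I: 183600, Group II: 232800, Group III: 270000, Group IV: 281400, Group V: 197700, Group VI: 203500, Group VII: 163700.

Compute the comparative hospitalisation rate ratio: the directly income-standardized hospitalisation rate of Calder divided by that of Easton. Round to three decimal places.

Income-specific rates per 100000 for Calder: 15.04, 19.23, 37.04, 71.43, 192.98, 250.00, 375.00.
For Easton: 19.23, 29.48, 65.00, 94.51, 308.97, 387.37, 532.08.
Standard total = 1532700; weights = 0.1198, 0.1519, 0.1762, 0.1836, 0.1290, 0.1328, 0.1068.
Calder: 0.1198×15.04 + 0.1519×19.23 + 0.1762×37.04 + 0.1836×71.43 + 0.1290×192.98 + 0.1328×250.00 + 0.1068×375.00 = 122.4982 per 100000.
Easton: 0.1198×19.23 + 0.1519×29.48 + 0.1762×65.00 + 0.1836×94.51 + 0.1290×308.97 + 0.1328×387.37 + 0.1068×532.08 = 183.6972 per 100000.
Ratio = 122.4982 ÷ 183.6972 = 0.66685.

0.667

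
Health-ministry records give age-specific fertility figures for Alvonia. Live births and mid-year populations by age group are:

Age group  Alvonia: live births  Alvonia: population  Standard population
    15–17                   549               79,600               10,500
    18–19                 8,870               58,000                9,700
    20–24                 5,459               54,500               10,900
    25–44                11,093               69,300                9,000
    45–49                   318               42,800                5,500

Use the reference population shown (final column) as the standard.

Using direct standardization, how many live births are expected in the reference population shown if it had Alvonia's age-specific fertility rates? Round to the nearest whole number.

Age-specific rates per 1,000 for Alvonia: 6.897, 152.931, 100.165, 160.072, 7.430.
Expected live births = Σ (standard pop × age-specific rate ÷ 1,000)
= 10,500×6.897/1,000 + 9,700×152.931/1,000 + 10,900×100.165/1,000 + 9,000×160.072/1,000 + 5,500×7.430/1,000
= 72.42 + 1483.43 + 1091.80 + 1440.65 + 40.86 = 4129.16.

4129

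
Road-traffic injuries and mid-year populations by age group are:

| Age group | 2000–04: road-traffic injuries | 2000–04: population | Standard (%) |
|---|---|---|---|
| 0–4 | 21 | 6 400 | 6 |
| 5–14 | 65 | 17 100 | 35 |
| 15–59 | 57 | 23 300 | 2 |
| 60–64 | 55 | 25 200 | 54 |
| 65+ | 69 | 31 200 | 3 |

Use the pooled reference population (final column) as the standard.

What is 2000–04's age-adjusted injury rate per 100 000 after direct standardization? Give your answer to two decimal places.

Age-specific rates per 100 000 for 2000–04: 328.12, 380.12, 244.64, 218.25, 221.15.
Standard weights: 0.06, 0.35, 0.02, 0.54, 0.03.
Standardized rate: 0.0600×328.12 + 0.3500×380.12 + 0.0200×244.64 + 0.5400×218.25 + 0.0300×221.15 = 282.1129 per 100 000.

282.11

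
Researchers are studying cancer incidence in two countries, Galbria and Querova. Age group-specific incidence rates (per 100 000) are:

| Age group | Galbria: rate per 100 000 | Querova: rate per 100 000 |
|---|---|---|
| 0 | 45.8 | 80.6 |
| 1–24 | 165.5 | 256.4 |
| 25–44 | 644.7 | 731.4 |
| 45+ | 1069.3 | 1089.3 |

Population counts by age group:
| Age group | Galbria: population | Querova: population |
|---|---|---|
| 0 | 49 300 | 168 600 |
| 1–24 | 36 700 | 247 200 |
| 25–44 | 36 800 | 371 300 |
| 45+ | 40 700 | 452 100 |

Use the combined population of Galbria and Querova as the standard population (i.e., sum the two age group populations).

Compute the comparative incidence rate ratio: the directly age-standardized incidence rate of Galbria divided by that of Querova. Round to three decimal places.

0.915

Combined standard total = 1 402 700; weights = 0.1553, 0.2024, 0.2909, 0.3513.
Galbria: 0.1553×45.8 + 0.2024×165.5 + 0.2909×644.7 + 0.3513×1069.3 = 603.8486 per 100 000.
Querova: 0.1553×80.6 + 0.2024×256.4 + 0.2909×731.4 + 0.3513×1089.3 = 659.9031 per 100 000.
Ratio = 603.8486 ÷ 659.9031 = 0.91506.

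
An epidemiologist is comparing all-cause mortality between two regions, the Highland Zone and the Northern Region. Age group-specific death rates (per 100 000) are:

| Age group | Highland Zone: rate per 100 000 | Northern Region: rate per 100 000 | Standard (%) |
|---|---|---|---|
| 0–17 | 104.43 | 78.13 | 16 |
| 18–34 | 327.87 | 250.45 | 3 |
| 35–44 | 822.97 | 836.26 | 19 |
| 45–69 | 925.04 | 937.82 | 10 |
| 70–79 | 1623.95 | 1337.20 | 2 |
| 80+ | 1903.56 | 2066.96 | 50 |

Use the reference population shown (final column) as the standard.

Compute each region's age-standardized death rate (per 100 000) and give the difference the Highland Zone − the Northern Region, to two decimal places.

Standard weights: 0.16, 0.03, 0.19, 0.10, 0.02, 0.50.
The Highland Zone: 0.1600×104.43 + 0.0300×327.87 + 0.1900×822.97 + 0.1000×925.04 + 0.0200×1623.95 + 0.5000×1903.56 = 1259.6722 per 100 000.
The Northern Region: 0.1600×78.13 + 0.0300×250.45 + 0.1900×836.26 + 0.1000×937.82 + 0.0200×1337.20 + 0.5000×2066.96 = 1332.9097 per 100 000.
Difference = 1259.6722 − 1332.9097 = -73.2375.

-73.24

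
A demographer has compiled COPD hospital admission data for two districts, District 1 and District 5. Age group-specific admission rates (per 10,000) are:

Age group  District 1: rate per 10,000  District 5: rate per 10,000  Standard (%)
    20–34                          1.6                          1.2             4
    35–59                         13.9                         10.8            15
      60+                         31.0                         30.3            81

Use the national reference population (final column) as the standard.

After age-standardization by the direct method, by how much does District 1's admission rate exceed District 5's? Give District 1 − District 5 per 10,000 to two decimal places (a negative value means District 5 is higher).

1.05

Standard weights: 0.04, 0.15, 0.81.
District 1: 0.0400×1.6 + 0.1500×13.9 + 0.8100×31.0 = 27.2590 per 10,000.
District 5: 0.0400×1.2 + 0.1500×10.8 + 0.8100×30.3 = 26.2110 per 10,000.
Difference = 27.2590 − 26.2110 = 1.0480.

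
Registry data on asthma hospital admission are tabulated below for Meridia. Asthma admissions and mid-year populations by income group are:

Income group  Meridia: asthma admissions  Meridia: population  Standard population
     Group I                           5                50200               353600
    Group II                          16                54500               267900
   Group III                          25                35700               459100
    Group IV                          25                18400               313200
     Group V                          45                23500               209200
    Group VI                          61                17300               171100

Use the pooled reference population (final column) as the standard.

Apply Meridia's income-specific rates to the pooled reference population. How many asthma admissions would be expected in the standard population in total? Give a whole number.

Income-specific rates per 10000 for Meridia: 1.00, 2.94, 7.00, 13.59, 19.15, 35.26.
Expected asthma admissions = Σ (standard pop × income-specific rate ÷ 10000)
= 353600×1.00/10000 + 267900×2.94/10000 + 459100×7.00/10000 + 313200×13.59/10000 + 209200×19.15/10000 + 171100×35.26/10000
= 35.22 + 78.65 + 321.50 + 425.54 + 400.60 + 603.30 = 1864.81.

1865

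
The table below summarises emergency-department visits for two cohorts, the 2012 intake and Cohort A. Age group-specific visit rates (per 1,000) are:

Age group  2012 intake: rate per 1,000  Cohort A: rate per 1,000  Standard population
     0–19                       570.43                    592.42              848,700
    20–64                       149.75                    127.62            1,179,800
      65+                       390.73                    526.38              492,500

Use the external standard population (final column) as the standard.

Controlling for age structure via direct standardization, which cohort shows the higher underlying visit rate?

Cohort A

Standard total = 2,521,000; weights = 0.3367, 0.4680, 0.1954.
The 2012 intake: 0.3367×570.43 + 0.4680×149.75 + 0.1954×390.73 = 338.4504 per 1,000.
Cohort A: 0.3367×592.42 + 0.4680×127.62 + 0.1954×526.38 = 361.9973 per 1,000.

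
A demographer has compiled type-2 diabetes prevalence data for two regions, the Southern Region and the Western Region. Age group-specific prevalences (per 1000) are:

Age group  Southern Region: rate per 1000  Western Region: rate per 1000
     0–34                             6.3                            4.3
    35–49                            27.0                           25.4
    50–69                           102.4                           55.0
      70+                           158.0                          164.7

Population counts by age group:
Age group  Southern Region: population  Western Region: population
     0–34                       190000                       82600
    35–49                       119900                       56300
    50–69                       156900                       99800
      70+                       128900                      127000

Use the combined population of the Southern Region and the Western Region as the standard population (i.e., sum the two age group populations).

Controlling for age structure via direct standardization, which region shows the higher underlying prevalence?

Combined standard total = 961400; weights = 0.2835, 0.1833, 0.2670, 0.2662.
The Southern Region: 0.2835×6.3 + 0.1833×27.0 + 0.2670×102.4 + 0.2662×158.0 = 76.1317 per 1000.
The Western Region: 0.2835×4.3 + 0.1833×25.4 + 0.2670×55.0 + 0.2662×164.7 = 64.3987 per 1000.
The crude rates (68.60 vs 77.09) would put the Western Region higher, but that reflects its age composition; once standardized to a common age structure, the Southern Region has the higher underlying rate.

Southern Region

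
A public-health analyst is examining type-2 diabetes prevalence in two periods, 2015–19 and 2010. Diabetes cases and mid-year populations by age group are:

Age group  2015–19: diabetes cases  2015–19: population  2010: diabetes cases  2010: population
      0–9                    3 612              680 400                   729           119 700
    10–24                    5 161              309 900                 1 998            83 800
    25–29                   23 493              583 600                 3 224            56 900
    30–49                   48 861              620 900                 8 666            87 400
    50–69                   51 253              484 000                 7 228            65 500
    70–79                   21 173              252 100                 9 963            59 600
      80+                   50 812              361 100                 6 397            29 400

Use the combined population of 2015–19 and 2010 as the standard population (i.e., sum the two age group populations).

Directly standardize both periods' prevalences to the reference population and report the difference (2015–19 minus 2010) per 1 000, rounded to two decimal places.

-22.89

Age-specific rates per 1 000 for 2015–19: 5.309, 16.654, 40.255, 78.694, 105.895, 83.987, 140.714.
For 2010: 6.090, 23.842, 56.661, 99.153, 110.351, 167.164, 217.585.
Combined standard total = 3 794 300; weights = 0.2109, 0.1038, 0.1688, 0.1867, 0.1448, 0.0821, 0.1029.
2015–19: 0.2109×5.309 + 0.1038×16.654 + 0.1688×40.255 + 0.1867×78.694 + 0.1448×105.895 + 0.0821×83.987 + 0.1029×140.714 = 61.0503 per 1 000.
2010: 0.2109×6.090 + 0.1038×23.842 + 0.1688×56.661 + 0.1867×99.153 + 0.1448×110.351 + 0.0821×167.164 + 0.1029×217.585 = 83.9394 per 1 000.
Difference = 61.0503 − 83.9394 = -22.8891.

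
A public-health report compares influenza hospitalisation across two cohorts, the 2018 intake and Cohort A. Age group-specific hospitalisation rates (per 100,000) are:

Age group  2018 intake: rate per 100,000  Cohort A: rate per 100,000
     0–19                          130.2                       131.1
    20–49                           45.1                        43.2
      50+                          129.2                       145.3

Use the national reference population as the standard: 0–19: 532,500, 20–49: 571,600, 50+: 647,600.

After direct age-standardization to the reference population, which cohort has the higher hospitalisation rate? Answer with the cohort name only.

Standard total = 1,751,700; weights = 0.3040, 0.3263, 0.3697.
The 2018 intake: 0.3040×130.2 + 0.3263×45.1 + 0.3697×129.2 = 102.0612 per 100,000.
Cohort A: 0.3040×131.1 + 0.3263×43.2 + 0.3697×145.3 = 107.6669 per 100,000.

Cohort A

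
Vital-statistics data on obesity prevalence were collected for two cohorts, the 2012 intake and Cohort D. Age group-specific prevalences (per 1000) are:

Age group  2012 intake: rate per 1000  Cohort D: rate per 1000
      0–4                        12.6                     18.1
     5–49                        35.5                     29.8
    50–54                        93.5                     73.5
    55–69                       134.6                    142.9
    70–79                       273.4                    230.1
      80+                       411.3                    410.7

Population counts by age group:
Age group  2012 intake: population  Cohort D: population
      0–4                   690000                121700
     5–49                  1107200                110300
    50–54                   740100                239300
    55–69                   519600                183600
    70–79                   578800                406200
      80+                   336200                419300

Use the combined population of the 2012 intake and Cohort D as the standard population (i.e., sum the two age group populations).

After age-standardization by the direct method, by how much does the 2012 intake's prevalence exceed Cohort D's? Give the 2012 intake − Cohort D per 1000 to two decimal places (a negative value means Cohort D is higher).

Combined standard total = 5452300; weights = 0.1489, 0.2233, 0.1796, 0.1290, 0.1807, 0.1386.
The 2012 intake: 0.1489×12.6 + 0.2233×35.5 + 0.1796×93.5 + 0.1290×134.6 + 0.1807×273.4 + 0.1386×411.3 = 150.3420 per 1000.
Cohort D: 0.1489×18.1 + 0.2233×29.8 + 0.1796×73.5 + 0.1290×142.9 + 0.1807×230.1 + 0.1386×410.7 = 139.4602 per 1000.
Difference = 150.3420 − 139.4602 = 10.8818.

10.88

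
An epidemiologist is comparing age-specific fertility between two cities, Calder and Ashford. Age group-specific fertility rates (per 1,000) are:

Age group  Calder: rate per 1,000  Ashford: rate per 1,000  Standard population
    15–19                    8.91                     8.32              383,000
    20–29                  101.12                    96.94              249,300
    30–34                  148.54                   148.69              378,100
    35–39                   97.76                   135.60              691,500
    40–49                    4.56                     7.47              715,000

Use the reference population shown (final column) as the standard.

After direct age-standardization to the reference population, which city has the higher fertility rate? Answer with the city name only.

Standard total = 2,416,900; weights = 0.1585, 0.1031, 0.1564, 0.2861, 0.2958.
Calder: 0.1585×8.91 + 0.1031×101.12 + 0.1564×148.54 + 0.2861×97.76 + 0.2958×4.56 = 64.3991 per 1,000.
Ashford: 0.1585×8.32 + 0.1031×96.94 + 0.1564×148.69 + 0.2861×135.60 + 0.2958×7.47 = 75.5852 per 1,000.

Ashford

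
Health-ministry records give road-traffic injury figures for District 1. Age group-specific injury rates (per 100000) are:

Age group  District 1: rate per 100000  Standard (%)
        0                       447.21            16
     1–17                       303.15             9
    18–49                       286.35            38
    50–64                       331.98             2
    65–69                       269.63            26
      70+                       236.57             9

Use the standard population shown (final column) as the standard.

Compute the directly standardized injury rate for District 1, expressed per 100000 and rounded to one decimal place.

305.7

Standard weights: 0.16, 0.09, 0.38, 0.02, 0.26, 0.09.
Standardized rate: 0.1600×447.21 + 0.0900×303.15 + 0.3800×286.35 + 0.0200×331.98 + 0.2600×269.63 + 0.0900×236.57 = 305.6848 per 100000.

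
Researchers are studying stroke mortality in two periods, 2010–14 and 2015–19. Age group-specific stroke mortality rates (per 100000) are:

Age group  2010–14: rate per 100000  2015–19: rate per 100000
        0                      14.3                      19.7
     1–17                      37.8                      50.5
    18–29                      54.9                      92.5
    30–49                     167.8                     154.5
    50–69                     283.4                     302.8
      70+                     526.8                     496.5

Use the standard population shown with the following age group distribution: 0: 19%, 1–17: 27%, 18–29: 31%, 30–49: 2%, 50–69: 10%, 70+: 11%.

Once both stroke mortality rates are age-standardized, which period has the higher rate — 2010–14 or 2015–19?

2015–19

Standard weights: 0.19, 0.27, 0.31, 0.02, 0.10, 0.11.
2010–14: 0.1900×14.3 + 0.2700×37.8 + 0.3100×54.9 + 0.0200×167.8 + 0.1000×283.4 + 0.1100×526.8 = 119.5860 per 100000.
2015–19: 0.1900×19.7 + 0.2700×50.5 + 0.3100×92.5 + 0.0200×154.5 + 0.1000×302.8 + 0.1100×496.5 = 134.0380 per 100000.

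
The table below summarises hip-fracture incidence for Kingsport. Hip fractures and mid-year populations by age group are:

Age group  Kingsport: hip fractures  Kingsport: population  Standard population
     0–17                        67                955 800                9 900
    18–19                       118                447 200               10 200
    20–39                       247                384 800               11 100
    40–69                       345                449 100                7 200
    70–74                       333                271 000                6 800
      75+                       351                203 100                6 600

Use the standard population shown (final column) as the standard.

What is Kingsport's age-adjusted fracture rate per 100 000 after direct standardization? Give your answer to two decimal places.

69.12

Age-specific rates per 100 000 for Kingsport: 7.01, 26.39, 64.19, 76.82, 122.88, 172.82.
Standard total = 51 800; weights = 0.1911, 0.1969, 0.2143, 0.1390, 0.1313, 0.1274.
Standardized rate: 0.1911×7.01 + 0.1969×26.39 + 0.2143×64.19 + 0.1390×76.82 + 0.1313×122.88 + 0.1274×172.82 = 69.1185 per 100 000.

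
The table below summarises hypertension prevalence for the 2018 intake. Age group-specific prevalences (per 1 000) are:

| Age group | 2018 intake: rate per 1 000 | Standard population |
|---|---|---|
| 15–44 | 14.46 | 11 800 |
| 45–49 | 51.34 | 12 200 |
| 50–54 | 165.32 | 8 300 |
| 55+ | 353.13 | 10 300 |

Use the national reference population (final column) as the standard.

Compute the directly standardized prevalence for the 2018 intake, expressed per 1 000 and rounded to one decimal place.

136.3

Standard total = 42 600; weights = 0.2770, 0.2864, 0.1948, 0.2418.
Standardized rate: 0.2770×14.46 + 0.2864×51.34 + 0.1948×165.32 + 0.2418×353.13 = 136.2998 per 1 000.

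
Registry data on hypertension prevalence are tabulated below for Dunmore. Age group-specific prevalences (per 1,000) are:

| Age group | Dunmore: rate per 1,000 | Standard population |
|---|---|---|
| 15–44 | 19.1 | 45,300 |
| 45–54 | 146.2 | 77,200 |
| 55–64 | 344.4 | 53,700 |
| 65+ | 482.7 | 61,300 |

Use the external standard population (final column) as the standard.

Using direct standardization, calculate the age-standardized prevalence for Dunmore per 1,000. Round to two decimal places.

253.62

Standard total = 237,500; weights = 0.1907, 0.3251, 0.2261, 0.2581.
Standardized rate: 0.1907×19.1 + 0.3251×146.2 + 0.2261×344.4 + 0.2581×482.7 = 253.6238 per 1,000.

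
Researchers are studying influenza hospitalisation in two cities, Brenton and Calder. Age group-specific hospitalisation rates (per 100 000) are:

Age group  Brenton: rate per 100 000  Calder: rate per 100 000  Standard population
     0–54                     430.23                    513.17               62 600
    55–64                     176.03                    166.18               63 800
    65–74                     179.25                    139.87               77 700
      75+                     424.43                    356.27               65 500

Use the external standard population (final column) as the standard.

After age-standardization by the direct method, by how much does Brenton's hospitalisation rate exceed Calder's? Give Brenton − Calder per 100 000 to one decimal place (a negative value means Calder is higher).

Standard total = 269 600; weights = 0.2322, 0.2366, 0.2882, 0.2430.
Brenton: 0.2322×430.23 + 0.2366×176.03 + 0.2882×179.25 + 0.2430×424.43 = 296.3316 per 100 000.
Calder: 0.2322×513.17 + 0.2366×166.18 + 0.2882×139.87 + 0.2430×356.27 = 285.3498 per 100 000.
Difference = 296.3316 − 285.3498 = 10.9818.

11.0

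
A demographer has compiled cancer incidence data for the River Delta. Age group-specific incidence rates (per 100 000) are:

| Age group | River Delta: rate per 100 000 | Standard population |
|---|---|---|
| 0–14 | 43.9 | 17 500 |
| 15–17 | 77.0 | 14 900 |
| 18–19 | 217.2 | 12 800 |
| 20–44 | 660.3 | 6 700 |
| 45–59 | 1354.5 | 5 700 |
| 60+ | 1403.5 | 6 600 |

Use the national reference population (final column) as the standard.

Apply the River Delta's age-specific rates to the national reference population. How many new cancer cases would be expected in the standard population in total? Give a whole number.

261

Expected new cancer cases = Σ (standard pop × age-specific rate ÷ 100 000)
= 17 500×43.9/100 000 + 14 900×77.0/100 000 + 12 800×217.2/100 000 + 6 700×660.3/100 000 + 5 700×1354.5/100 000 + 6 600×1403.5/100 000
= 7.68 + 11.47 + 27.80 + 44.24 + 77.21 + 92.63 = 261.03.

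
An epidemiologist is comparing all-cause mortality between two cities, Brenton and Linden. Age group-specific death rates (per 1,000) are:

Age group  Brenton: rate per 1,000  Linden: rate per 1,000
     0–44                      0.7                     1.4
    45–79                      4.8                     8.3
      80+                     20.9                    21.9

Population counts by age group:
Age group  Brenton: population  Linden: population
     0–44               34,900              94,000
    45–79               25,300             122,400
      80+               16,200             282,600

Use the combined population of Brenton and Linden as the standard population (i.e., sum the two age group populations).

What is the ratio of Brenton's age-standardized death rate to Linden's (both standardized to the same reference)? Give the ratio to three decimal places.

Combined standard total = 575,400; weights = 0.2240, 0.2567, 0.5193.
Brenton: 0.2240×0.7 + 0.2567×4.8 + 0.5193×20.9 = 12.2421 per 1,000.
Linden: 0.2240×1.4 + 0.2567×8.3 + 0.5193×21.9 = 13.8166 per 1,000.
Ratio = 12.2421 ÷ 13.8166 = 0.88604.

0.886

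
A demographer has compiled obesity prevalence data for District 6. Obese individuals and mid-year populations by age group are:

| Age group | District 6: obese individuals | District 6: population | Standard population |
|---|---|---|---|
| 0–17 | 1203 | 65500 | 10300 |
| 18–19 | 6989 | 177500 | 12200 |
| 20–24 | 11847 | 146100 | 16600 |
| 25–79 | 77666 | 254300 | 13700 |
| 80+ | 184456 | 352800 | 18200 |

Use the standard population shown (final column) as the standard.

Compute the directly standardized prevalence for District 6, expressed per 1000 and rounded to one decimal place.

Age-specific rates per 1000 for District 6: 18.366, 39.375, 81.088, 305.411, 522.834.
Standard total = 71000; weights = 0.1451, 0.1718, 0.2338, 0.1930, 0.2563.
Standardized rate: 0.1451×18.366 + 0.1718×39.375 + 0.2338×81.088 + 0.1930×305.411 + 0.2563×522.834 = 221.3426 per 1000.

221.3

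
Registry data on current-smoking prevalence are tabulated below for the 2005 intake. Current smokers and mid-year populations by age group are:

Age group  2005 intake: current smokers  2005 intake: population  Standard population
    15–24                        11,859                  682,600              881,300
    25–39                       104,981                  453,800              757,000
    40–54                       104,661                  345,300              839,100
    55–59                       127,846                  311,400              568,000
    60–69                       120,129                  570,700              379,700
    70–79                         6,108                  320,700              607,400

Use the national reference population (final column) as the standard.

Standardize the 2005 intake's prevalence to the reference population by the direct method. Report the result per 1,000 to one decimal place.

Age-specific rates per 1,000 for the 2005 intake: 17.373, 231.338, 303.102, 410.552, 210.494, 19.046.
Standard total = 4,032,500; weights = 0.2185, 0.1877, 0.2081, 0.1409, 0.0942, 0.1506.
Standardized rate: 0.2185×17.373 + 0.1877×231.338 + 0.2081×303.102 + 0.1409×410.552 + 0.0942×210.494 + 0.1506×19.046 = 190.8129 per 1,000.

190.8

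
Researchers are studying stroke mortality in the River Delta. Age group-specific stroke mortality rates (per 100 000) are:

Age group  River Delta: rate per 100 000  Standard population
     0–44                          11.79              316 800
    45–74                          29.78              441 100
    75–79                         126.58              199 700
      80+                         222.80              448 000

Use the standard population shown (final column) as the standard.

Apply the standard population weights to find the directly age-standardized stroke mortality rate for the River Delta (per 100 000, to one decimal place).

101.0

Standard total = 1 405 600; weights = 0.2254, 0.3138, 0.1421, 0.3187.
Standardized rate: 0.2254×11.79 + 0.3138×29.78 + 0.1421×126.58 + 0.3187×222.80 = 100.9985 per 100 000.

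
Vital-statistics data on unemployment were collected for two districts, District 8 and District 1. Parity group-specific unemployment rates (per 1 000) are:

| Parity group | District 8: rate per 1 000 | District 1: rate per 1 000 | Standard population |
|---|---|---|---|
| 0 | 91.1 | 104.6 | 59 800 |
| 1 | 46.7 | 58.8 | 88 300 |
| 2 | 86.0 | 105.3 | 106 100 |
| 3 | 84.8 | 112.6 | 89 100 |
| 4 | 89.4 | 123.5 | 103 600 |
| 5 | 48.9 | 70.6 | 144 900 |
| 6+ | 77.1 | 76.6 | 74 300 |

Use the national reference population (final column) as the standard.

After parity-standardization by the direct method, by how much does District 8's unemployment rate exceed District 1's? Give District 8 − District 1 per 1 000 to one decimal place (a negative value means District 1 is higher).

-19.6

Standard total = 666 100; weights = 0.0898, 0.1326, 0.1593, 0.1338, 0.1555, 0.2175, 0.1115.
District 8: 0.0898×91.1 + 0.1326×46.7 + 0.1593×86.0 + 0.1338×84.8 + 0.1555×89.4 + 0.2175×48.9 + 0.1115×77.1 = 72.5531 per 1 000.
District 1: 0.0898×104.6 + 0.1326×58.8 + 0.1593×105.3 + 0.1338×112.6 + 0.1555×123.5 + 0.2175×70.6 + 0.1115×76.6 = 92.1304 per 1 000.
Difference = 72.5531 − 92.1304 = -19.5772.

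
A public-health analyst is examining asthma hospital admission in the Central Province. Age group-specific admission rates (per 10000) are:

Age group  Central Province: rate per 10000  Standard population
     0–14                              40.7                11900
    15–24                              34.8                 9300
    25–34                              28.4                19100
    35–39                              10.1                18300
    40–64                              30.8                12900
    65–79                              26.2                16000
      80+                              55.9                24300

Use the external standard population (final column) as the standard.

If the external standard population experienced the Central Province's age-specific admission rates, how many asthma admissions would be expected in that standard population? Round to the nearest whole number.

371

Expected asthma admissions = Σ (standard pop × age-specific rate ÷ 10000)
= 11900×40.7/10000 + 9300×34.8/10000 + 19100×28.4/10000 + 18300×10.1/10000 + 12900×30.8/10000 + 16000×26.2/10000 + 24300×55.9/10000
= 48.43 + 32.36 + 54.24 + 18.48 + 39.73 + 41.92 + 135.84 = 371.01.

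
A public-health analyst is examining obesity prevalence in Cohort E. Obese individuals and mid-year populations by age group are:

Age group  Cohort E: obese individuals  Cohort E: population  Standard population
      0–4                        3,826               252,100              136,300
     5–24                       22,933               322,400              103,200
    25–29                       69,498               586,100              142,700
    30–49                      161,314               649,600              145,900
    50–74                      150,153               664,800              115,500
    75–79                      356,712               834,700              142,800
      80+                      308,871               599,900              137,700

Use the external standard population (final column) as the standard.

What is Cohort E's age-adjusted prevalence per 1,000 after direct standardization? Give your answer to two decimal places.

Age-specific rates per 1,000 for Cohort E: 15.177, 71.132, 118.577, 248.328, 225.862, 427.354, 514.871.
Standard total = 924,100; weights = 0.1475, 0.1117, 0.1544, 0.1579, 0.1250, 0.1545, 0.1490.
Standardized rate: 0.1475×15.177 + 0.1117×71.132 + 0.1544×118.577 + 0.1579×248.328 + 0.1250×225.862 + 0.1545×427.354 + 0.1490×514.871 = 238.6887 per 1,000.

238.69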